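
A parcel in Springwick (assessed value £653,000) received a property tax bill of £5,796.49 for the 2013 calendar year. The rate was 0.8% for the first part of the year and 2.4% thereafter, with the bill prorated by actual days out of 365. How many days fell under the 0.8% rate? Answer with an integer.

345 days

Let d = days at the first rate; then 365 − d days at the second rate.
£653,000 × [0.8%·d + 2.4%·(365−d)] / 365 = £5,796.49
Solving gives d = 345, so the new rate took effect on 12 Dec 2013.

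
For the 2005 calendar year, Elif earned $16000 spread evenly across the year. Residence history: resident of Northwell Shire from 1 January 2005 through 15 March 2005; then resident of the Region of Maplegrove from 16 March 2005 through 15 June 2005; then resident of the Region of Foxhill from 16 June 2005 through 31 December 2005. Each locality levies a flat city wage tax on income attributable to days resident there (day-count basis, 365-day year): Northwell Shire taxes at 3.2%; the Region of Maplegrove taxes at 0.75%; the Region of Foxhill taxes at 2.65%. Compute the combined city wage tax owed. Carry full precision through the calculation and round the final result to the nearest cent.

$365.22

Northwell Shire, 1 January – 15 March 2005: 74 days → $16000 × 3.2% × 74/365 = $103.8027
The Region of Maplegrove, 16 March – 15 June 2005: 92 days → $16000 × 0.75% × 92/365 = $30.2466
The Region of Foxhill, 16 June – 31 December 2005: 199 days → $16000 × 2.65% × 199/365 = $231.1671
Total = $365.2164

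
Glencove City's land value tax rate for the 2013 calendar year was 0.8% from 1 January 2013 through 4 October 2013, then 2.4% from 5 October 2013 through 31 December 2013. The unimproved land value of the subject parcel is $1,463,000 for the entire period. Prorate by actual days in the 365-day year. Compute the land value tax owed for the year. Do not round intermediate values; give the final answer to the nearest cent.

1 January – 4 October 2013: 277 days at 0.8% → $1,463,000 × 0.8% × 277/365 = $8,882.2137
5 October – 31 December 2013: 88 days at 2.4% → $1,463,000 × 2.4% × 88/365 = $8,465.3589
Total = $17,347.5726

$17,347.57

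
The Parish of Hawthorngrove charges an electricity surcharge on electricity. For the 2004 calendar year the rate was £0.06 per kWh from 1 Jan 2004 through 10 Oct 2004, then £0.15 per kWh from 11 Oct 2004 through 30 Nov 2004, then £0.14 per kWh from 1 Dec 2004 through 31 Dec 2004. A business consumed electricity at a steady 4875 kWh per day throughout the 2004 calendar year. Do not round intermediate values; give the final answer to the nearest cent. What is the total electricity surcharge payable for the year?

1 Jan – 10 Oct 2004: 284 days × 4875 kWh/day = 1,384,500 kWh at £0.06/kWh → £83,070.00
11 Oct – 30 Nov 2004: 51 days × 4875 kWh/day = 248,625 kWh at £0.15/kWh → £37,293.75
1 Dec – 31 Dec 2004: 31 days × 4875 kWh/day = 151,125 kWh at £0.14/kWh → £21,157.50

£141,521.25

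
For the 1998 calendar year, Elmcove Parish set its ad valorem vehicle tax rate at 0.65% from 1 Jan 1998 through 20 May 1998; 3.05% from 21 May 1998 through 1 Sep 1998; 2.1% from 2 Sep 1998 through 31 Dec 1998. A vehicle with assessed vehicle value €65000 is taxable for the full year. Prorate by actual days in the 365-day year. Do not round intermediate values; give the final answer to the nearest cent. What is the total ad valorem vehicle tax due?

€1179.44

1 Jan – 20 May 1998: 140 days at 0.65% → €65000 × 0.65% × 140/365 = €162.0548
21 May – 1 Sep 1998: 104 days at 3.05% → €65000 × 3.05% × 104/365 = €564.8767
2 Sep – 31 Dec 1998: 121 days at 2.1% → €65000 × 2.1% × 121/365 = €452.5068
Total = €1179.4384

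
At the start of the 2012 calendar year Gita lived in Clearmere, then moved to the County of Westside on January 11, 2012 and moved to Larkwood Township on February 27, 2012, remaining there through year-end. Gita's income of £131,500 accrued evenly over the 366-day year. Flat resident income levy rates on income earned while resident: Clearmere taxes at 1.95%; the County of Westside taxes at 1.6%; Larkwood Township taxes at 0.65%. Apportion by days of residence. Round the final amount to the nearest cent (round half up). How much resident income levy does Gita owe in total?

Clearmere, January 1 – January 10, 2012: 10 days → £131,500 × 1.95% × 10/366 = £70.0615
The County of Westside, January 11 – February 26, 2012: 47 days → £131,500 × 1.6% × 47/366 = £270.1858
Larkwood Township, February 27 – December 31, 2012: 309 days → £131,500 × 0.65% × 309/366 = £721.6332
Total = £1,061.8805

£1,061.88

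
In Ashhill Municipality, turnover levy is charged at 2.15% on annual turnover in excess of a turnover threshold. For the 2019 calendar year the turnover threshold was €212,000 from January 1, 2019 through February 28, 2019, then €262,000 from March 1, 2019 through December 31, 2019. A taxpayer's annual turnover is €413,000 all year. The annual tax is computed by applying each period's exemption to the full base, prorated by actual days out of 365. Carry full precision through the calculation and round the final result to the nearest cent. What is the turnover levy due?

January 1 – February 28, 2019: 59 days, exemption €212,000 → (€413,000 − €212,000) × 2.15% × 59/365 = €698.5438
March 1 – December 31, 2019: 306 days, exemption €262,000 → (€413,000 − €262,000) × 2.15% × 306/365 = €2,721.7233
Total = €3,420.2671

€3,420.27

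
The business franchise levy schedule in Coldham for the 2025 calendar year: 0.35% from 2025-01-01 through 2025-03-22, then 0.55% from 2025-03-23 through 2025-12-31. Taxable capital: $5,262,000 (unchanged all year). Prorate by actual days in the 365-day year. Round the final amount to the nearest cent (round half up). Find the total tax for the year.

$26,605.54

2025-01-01 to 2025-03-22: 81 days at 0.35% → $5,262,000 × 0.35% × 81/365 = $4,087.0603
2025-03-23 to 2025-12-31: 284 days at 0.55% → $5,262,000 × 0.55% × 284/365 = $22,518.4767
Total = $26,605.5370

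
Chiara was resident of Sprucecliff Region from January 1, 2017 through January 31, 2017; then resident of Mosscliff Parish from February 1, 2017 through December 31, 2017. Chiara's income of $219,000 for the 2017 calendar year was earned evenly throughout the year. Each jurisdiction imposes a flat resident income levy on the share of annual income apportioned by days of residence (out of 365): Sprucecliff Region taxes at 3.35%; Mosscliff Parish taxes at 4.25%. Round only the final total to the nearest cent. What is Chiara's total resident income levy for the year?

$9,140.10

Sprucecliff Region, January 1 – January 31, 2017: 31 days → $219,000 × 3.35% × 31/365 = $623.1000
Mosscliff Parish, February 1 – December 31, 2017: 334 days → $219,000 × 4.25% × 334/365 = $8,517.0000
Total = $9,140.1000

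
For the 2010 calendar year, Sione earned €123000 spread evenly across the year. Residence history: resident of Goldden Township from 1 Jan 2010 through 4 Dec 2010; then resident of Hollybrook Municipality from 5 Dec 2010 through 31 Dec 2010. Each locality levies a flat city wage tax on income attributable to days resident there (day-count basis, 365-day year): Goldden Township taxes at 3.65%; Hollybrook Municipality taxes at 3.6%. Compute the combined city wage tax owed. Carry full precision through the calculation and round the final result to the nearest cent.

€4484.95

Goldden Township, 1 Jan – 4 Dec 2010: 338 days → €123000 × 3.65% × 338/365 = €4157.4000
Hollybrook Municipality, 5 Dec – 31 Dec 2010: 27 days → €123000 × 3.6% × 27/365 = €327.5507
Total = €4484.9507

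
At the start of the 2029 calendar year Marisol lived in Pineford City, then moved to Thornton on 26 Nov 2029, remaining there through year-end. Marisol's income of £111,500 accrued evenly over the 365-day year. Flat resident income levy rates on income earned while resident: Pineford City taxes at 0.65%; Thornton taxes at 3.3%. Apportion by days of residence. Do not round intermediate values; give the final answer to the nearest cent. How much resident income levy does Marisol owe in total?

£1,016.18

Pineford City, 1 Jan – 25 Nov 2029: 329 days → £111,500 × 0.65% × 329/365 = £653.2678
Thornton, 26 Nov – 31 Dec 2029: 36 days → £111,500 × 3.3% × 36/365 = £362.9096
Total = £1,016.1774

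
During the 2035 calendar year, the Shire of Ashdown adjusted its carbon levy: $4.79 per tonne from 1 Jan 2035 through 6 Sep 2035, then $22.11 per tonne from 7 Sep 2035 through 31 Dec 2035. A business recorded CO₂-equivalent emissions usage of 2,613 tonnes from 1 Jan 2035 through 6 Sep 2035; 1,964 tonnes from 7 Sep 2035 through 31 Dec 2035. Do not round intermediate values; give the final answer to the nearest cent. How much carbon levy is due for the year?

$55,940.31

1 Jan – 6 Sep 2035: 2,613 tonnes at $4.79/tonne → $12,516.27
7 Sep – 31 Dec 2035: 1,964 tonnes at $22.11/tonne → $43,424.04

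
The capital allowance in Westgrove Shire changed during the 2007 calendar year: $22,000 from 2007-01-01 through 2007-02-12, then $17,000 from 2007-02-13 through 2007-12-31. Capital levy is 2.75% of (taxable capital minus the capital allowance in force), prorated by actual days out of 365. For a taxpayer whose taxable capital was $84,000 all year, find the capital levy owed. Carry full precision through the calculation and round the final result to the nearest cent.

$1,826.30

2007-01-01 to 2007-02-12: 43 days, exemption $22,000 → ($84,000 − $22,000) × 2.75% × 43/365 = $200.8630
2007-02-13 to 2007-12-31: 322 days, exemption $17,000 → ($84,000 − $17,000) × 2.75% × 322/365 = $1,625.4384
Total = $1,826.3014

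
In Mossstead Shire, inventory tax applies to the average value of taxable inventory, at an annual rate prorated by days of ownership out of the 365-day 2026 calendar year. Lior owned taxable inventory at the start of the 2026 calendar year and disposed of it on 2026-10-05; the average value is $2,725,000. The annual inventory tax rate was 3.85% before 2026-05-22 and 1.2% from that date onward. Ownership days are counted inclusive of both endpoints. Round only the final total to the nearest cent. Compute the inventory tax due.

2026-01-01 to 2026-05-21: 141 days at 3.85% → $2,725,000 × 3.85% × 141/365 = $40,527.8425
2026-05-22 to 2026-10-05: 137 days at 1.2% → $2,725,000 × 1.2% × 137/365 = $12,273.6986
Total = $52,801.5411

$52,801.54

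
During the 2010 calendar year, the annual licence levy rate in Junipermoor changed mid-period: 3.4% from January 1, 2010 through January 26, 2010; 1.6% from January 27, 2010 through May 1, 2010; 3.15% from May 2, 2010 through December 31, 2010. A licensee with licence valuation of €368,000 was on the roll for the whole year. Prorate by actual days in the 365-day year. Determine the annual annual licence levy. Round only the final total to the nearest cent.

January 1 – January 26, 2010: 26 days at 3.4% → €368,000 × 3.4% × 26/365 = €891.2658
January 27 – May 1, 2010: 95 days at 1.6% → €368,000 × 1.6% × 95/365 = €1,532.4932
May 2 – December 31, 2010: 244 days at 3.15% → €368,000 × 3.15% × 244/365 = €7,749.1726
Total = €10,172.9315

€10,172.93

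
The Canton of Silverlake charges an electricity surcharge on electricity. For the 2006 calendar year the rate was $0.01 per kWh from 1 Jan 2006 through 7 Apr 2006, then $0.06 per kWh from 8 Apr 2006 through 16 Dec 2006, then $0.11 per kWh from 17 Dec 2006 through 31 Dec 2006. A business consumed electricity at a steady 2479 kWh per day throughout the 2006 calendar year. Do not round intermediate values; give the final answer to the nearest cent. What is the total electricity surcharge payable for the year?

$44,126.20

1 Jan – 7 Apr 2006: 97 days × 2479 kWh/day = 240,463 kWh at $0.01/kWh → $2,404.63
8 Apr – 16 Dec 2006: 253 days × 2479 kWh/day = 627,187 kWh at $0.06/kWh → $37,631.22
17 Dec – 31 Dec 2006: 15 days × 2479 kWh/day = 37,185 kWh at $0.11/kWh → $4,090.35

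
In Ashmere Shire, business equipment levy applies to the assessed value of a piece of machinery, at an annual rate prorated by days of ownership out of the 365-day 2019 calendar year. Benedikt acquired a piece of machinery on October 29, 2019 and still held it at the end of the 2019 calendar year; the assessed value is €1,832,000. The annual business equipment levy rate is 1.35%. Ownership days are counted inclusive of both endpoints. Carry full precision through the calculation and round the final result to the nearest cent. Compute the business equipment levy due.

€4,336.57

Days held (October 29 – December 31, 2019): 64 out of 365
Tax = €1,832,000 × 1.35% × 64/365 = €4,336.5699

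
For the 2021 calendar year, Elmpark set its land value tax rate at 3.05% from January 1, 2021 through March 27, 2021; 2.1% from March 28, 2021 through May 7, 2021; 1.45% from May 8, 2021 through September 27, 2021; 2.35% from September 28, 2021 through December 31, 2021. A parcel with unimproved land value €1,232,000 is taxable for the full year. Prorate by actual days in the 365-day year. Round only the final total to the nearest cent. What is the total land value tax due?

January 1 – March 27, 2021: 86 days at 3.05% → €1,232,000 × 3.05% × 86/365 = €8,853.5233
March 28 – May 7, 2021: 41 days at 2.1% → €1,232,000 × 2.1% × 41/365 = €2,906.1699
May 8 – September 27, 2021: 143 days at 1.45% → €1,232,000 × 1.45% × 143/365 = €6,998.7726
September 28 – December 31, 2021: 95 days at 2.35% → €1,232,000 × 2.35% × 95/365 = €7,535.4521
Total = €26,293.9178

€26,293.92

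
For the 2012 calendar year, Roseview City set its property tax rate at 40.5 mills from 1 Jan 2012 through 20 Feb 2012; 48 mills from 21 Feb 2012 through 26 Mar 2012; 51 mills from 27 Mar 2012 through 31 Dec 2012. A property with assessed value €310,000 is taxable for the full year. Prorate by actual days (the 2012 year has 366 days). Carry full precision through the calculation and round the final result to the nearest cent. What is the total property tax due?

1 Jan – 20 Feb 2012: 51 days at 40.5 mills → €310,000 × 4.05% × 51/366 = €1,749.4672
21 Feb – 26 Mar 2012: 35 days at 48 mills → €310,000 × 4.8% × 35/366 = €1,422.9508
27 Mar – 31 Dec 2012: 280 days at 51 mills → €310,000 × 5.1% × 280/366 = €12,095.0820
Total = €15,267.5000

€15,267.50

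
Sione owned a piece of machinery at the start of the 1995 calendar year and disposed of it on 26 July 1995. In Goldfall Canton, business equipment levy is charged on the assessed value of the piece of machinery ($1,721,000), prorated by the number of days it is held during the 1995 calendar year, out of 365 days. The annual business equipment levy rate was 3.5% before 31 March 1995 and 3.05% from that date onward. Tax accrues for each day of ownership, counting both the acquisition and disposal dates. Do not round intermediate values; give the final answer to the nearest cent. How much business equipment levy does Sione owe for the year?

$31,656.97

1 January – 30 March 1995: 89 days at 3.5% → $1,721,000 × 3.5% × 89/365 = $14,687.4384
31 March – 26 July 1995: 118 days at 3.05% → $1,721,000 × 3.05% × 118/365 = $16,969.5315
Total = $31,656.9699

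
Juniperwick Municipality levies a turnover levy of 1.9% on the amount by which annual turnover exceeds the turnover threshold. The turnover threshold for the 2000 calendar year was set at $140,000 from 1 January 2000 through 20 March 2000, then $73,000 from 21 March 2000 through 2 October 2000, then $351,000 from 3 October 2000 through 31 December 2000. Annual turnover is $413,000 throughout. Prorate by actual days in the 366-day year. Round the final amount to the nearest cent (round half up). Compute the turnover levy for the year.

$4,882.90

1 January – 20 March 2000: 80 days, exemption $140,000 → ($413,000 − $140,000) × 1.9% × 80/366 = $1,133.7705
21 March – 2 October 2000: 196 days, exemption $73,000 → ($413,000 − $73,000) × 1.9% × 196/366 = $3,459.4536
3 October – 31 December 2000: 90 days, exemption $351,000 → ($413,000 − $351,000) × 1.9% × 90/366 = $289.6721
Total = $4,882.8962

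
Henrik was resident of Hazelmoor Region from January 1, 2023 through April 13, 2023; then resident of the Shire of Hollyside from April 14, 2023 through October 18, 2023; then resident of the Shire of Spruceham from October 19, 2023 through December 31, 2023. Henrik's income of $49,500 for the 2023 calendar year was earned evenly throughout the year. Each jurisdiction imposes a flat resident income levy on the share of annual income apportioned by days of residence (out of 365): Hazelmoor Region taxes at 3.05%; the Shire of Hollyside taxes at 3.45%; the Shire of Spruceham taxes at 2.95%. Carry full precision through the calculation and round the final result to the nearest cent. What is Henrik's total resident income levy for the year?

Hazelmoor Region, January 1 – April 13, 2023: 103 days → $49,500 × 3.05% × 103/365 = $426.0390
The Shire of Hollyside, April 14 – October 18, 2023: 188 days → $49,500 × 3.45% × 188/365 = $879.6082
The Shire of Spruceham, October 19 – December 31, 2023: 74 days → $49,500 × 2.95% × 74/365 = $296.0507
Total = $1,601.6979

$1,601.70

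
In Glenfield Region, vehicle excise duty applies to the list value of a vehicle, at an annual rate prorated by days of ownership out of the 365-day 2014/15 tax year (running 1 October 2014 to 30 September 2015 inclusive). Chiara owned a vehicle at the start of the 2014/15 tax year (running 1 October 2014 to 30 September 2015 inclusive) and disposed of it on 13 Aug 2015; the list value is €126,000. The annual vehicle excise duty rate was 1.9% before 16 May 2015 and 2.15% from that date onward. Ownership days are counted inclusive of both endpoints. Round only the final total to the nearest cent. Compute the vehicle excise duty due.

1 Oct 2014 – 15 May 2015: 227 days at 1.9% → €126,000 × 1.9% × 227/365 = €1,488.8712
16 May – 13 Aug 2015: 90 days at 2.15% → €126,000 × 2.15% × 90/365 = €667.9726
Total = €2,156.8438

€2,156.84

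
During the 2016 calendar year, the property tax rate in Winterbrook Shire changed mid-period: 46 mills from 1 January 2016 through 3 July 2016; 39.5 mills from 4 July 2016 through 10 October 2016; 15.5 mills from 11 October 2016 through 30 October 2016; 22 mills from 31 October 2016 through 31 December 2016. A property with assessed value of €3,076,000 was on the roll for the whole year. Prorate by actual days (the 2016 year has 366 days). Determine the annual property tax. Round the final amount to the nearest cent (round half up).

1 January – 3 July 2016: 185 days at 46 mills → €3,076,000 × 4.6% × 185/366 = €71,521.2022
4 July – 10 October 2016: 99 days at 39.5 mills → €3,076,000 × 3.95% × 99/366 = €32,865.2951
11 October – 30 October 2016: 20 days at 15.5 mills → €3,076,000 × 1.55% × 20/366 = €2,605.3552
31 October – 31 December 2016: 62 days at 22 mills → €3,076,000 × 2.2% × 62/366 = €11,463.5628
Total = €118,455.4153

€118,455.42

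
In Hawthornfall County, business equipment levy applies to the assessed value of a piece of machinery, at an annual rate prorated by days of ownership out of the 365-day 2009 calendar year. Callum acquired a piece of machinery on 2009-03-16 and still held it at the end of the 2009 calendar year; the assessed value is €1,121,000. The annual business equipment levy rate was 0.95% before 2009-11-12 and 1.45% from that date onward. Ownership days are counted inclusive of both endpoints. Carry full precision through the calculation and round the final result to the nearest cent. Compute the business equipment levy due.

2009-03-16 to 2009-11-11: 241 days at 0.95% → €1,121,000 × 0.95% × 241/365 = €7,031.5877
2009-11-12 to 2009-12-31: 50 days at 1.45% → €1,121,000 × 1.45% × 50/365 = €2,226.6438
Total = €9,258.2315

€9,258.23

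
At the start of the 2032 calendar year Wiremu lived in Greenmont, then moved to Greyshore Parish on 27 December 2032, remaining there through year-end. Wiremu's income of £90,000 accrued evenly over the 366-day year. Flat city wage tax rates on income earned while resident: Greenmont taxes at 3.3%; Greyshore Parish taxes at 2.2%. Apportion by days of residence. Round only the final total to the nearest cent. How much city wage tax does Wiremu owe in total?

Greenmont, 1 January – 26 December 2032: 361 days → £90,000 × 3.3% × 361/366 = £2,929.4262
Greyshore Parish, 27 December – 31 December 2032: 5 days → £90,000 × 2.2% × 5/366 = £27.0492
Total = £2,956.4754

£2,956.48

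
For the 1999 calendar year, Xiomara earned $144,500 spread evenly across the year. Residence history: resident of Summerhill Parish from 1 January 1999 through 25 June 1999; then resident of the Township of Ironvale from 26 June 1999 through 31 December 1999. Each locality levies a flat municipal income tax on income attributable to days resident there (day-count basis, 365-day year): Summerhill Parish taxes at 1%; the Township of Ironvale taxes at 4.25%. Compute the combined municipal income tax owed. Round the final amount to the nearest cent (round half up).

$3,876.76

Summerhill Parish, 1 January – 25 June 1999: 176 days → $144,500 × 1% × 176/365 = $696.7671
The Township of Ironvale, 26 June – 31 December 1999: 189 days → $144,500 × 4.25% × 189/365 = $3,179.9897
Total = $3,876.7568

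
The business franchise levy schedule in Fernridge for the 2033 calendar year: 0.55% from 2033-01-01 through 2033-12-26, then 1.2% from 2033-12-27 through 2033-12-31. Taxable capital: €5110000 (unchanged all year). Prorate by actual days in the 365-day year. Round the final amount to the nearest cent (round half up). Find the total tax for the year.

2033-01-01 to 2033-12-26: 360 days at 0.55% → €5110000 × 0.55% × 360/365 = €27720.0000
2033-12-27 to 2033-12-31: 5 days at 1.2% → €5110000 × 1.2% × 5/365 = €840.0000
Total = €28560.0000

€28560.00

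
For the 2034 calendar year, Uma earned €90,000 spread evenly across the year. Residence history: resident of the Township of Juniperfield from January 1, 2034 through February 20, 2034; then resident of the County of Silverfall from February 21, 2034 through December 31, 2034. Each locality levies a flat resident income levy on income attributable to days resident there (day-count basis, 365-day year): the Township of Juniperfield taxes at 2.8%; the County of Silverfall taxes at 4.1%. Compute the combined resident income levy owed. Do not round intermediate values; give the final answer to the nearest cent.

€3,526.52

The Township of Juniperfield, January 1 – February 20, 2034: 51 days → €90,000 × 2.8% × 51/365 = €352.1096
The County of Silverfall, February 21 – December 31, 2034: 314 days → €90,000 × 4.1% × 314/365 = €3,174.4110
Total = €3,526.5205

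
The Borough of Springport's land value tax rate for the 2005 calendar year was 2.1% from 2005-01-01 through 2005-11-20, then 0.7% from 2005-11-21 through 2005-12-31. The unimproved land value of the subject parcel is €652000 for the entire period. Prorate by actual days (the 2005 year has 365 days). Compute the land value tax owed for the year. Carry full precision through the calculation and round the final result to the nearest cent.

2005-01-01 to 2005-11-20: 324 days at 2.1% → €652000 × 2.1% × 324/365 = €12153.9945
2005-11-21 to 2005-12-31: 41 days at 0.7% → €652000 × 0.7% × 41/365 = €512.6685
Total = €12666.6630

€12666.66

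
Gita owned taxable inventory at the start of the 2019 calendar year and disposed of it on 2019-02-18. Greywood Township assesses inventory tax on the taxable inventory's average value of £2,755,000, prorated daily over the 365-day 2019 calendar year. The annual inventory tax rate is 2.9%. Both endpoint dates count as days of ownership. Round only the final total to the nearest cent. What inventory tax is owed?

£10,725.63

Days held (2019-01-01 to 2019-02-18): 49 out of 365
Tax = £2,755,000 × 2.9% × 49/365 = £10,725.6301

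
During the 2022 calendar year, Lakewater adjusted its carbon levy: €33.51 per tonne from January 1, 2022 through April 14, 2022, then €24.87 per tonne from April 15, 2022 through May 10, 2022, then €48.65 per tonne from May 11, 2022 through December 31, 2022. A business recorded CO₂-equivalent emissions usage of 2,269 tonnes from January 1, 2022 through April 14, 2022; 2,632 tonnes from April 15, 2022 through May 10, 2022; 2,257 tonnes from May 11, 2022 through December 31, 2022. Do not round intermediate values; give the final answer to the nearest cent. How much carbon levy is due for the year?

January 1 – April 14, 2022: 2,269 tonnes at €33.51/tonne → €76,034.19
April 15 – May 10, 2022: 2,632 tonnes at €24.87/tonne → €65,457.84
May 11 – December 31, 2022: 2,257 tonnes at €48.65/tonne → €109,803.05

€251,295.08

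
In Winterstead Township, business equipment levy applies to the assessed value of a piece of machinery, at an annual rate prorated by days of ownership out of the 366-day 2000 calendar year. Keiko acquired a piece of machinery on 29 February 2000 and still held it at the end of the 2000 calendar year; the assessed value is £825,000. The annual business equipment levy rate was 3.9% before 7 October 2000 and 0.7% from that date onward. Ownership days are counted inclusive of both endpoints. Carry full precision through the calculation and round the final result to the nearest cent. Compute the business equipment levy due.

£20,785.04

29 February – 6 October 2000: 221 days at 3.9% → £825,000 × 3.9% × 221/366 = £19,428.0738
7 October – 31 December 2000: 86 days at 0.7% → £825,000 × 0.7% × 86/366 = £1,356.9672
Total = £20,785.0410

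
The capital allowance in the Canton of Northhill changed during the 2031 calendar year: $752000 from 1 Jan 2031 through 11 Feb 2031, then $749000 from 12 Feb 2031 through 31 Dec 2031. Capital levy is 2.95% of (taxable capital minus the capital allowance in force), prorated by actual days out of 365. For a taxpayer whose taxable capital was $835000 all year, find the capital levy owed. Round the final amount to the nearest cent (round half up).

1 Jan – 11 Feb 2031: 42 days, exemption $752000 → ($835000 − $752000) × 2.95% × 42/365 = $281.7452
12 Feb – 31 Dec 2031: 323 days, exemption $749000 → ($835000 − $749000) × 2.95% × 323/365 = $2245.0712
Total = $2526.8164

$2526.82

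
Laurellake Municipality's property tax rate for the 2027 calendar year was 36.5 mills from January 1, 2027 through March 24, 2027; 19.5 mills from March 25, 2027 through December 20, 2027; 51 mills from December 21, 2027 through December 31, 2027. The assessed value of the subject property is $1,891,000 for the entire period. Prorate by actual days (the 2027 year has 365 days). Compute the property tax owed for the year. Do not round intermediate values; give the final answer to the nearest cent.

January 1 – March 24, 2027: 83 days at 36.5 mills → $1,891,000 × 3.65% × 83/365 = $15,695.3000
March 25 – December 20, 2027: 271 days at 19.5 mills → $1,891,000 × 1.95% × 271/365 = $27,378.0534
December 21 – December 31, 2027: 11 days at 51 mills → $1,891,000 × 5.1% × 11/365 = $2,906.4411
Total = $45,979.7945

$45,979.79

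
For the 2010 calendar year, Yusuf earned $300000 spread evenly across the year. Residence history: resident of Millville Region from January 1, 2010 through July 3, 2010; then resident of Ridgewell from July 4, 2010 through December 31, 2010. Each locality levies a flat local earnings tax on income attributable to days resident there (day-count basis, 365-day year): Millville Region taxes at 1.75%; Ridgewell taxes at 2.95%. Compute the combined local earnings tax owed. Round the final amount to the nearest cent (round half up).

Millville Region, January 1 – July 3, 2010: 184 days → $300000 × 1.75% × 184/365 = $2646.5753
Ridgewell, July 4 – December 31, 2010: 181 days → $300000 × 2.95% × 181/365 = $4388.6301
Total = $7035.2055

$7035.21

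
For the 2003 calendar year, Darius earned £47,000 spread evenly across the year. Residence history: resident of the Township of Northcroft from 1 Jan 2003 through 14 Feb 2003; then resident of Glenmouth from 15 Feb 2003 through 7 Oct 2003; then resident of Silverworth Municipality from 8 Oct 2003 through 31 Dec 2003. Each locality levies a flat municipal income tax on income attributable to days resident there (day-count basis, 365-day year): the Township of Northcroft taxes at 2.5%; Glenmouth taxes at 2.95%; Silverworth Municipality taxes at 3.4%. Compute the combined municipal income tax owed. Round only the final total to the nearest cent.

The Township of Northcroft, 1 Jan – 14 Feb 2003: 45 days → £47,000 × 2.5% × 45/365 = £144.8630
Glenmouth, 15 Feb – 7 Oct 2003: 235 days → £47,000 × 2.95% × 235/365 = £892.6781
Silverworth Municipality, 8 Oct – 31 Dec 2003: 85 days → £47,000 × 3.4% × 85/365 = £372.1370
Total = £1,409.6781

£1,409.68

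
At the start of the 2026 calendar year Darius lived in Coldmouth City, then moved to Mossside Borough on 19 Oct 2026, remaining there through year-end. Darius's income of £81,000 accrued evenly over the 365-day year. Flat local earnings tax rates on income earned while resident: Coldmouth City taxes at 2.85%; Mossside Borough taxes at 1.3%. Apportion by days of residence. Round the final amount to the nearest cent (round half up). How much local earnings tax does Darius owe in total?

£2,053.96

Coldmouth City, 1 Jan – 18 Oct 2026: 291 days → £81,000 × 2.85% × 291/365 = £1,840.4753
Mossside Borough, 19 Oct – 31 Dec 2026: 74 days → £81,000 × 1.3% × 74/365 = £213.4849
Total = £2,053.9603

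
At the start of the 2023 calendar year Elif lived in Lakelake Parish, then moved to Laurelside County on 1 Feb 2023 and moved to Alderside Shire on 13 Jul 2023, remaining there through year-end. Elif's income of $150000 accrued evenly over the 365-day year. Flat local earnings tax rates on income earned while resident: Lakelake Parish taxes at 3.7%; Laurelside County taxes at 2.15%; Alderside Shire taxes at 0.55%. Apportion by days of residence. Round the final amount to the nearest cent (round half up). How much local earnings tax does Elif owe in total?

$2291.51

Lakelake Parish, 1 Jan – 31 Jan 2023: 31 days → $150000 × 3.7% × 31/365 = $471.3699
Laurelside County, 1 Feb – 12 Jul 2023: 162 days → $150000 × 2.15% × 162/365 = $1431.3699
Alderside Shire, 13 Jul – 31 Dec 2023: 172 days → $150000 × 0.55% × 172/365 = $388.7671
Total = $2291.5068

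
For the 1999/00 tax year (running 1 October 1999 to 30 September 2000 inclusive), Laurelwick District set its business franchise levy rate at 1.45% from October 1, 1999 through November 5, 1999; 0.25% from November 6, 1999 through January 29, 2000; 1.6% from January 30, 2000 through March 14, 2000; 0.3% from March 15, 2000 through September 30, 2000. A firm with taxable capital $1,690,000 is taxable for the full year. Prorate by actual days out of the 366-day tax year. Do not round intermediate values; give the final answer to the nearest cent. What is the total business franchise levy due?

$9,486.63

October 1 – November 5, 1999: 36 days at 1.45% → $1,690,000 × 1.45% × 36/366 = $2,410.3279
November 6, 1999 – January 29, 2000: 85 days at 0.25% → $1,690,000 × 0.25% × 85/366 = $981.2158
January 30 – March 14, 2000: 45 days at 1.6% → $1,690,000 × 1.6% × 45/366 = $3,324.5902
March 15 – September 30, 2000: 200 days at 0.3% → $1,690,000 × 0.3% × 200/366 = $2,770.4918
Total = $9,486.6257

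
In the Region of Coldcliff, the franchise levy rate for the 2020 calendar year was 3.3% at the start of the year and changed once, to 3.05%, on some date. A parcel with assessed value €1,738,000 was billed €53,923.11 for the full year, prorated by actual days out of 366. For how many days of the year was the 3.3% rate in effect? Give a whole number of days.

77 days

Let d = days at the first rate; then 366 − d days at the second rate.
€1,738,000 × [3.3%·d + 3.05%·(366−d)] / 366 = €53,923.11
Solving gives d = 77, so the new rate took effect on 18 March 2020.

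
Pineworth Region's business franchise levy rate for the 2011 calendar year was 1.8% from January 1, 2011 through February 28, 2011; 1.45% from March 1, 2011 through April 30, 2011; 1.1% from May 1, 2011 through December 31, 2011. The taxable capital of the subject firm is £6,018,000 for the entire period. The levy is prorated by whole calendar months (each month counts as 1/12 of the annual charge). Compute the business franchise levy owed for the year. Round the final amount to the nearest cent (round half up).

£76,729.50

January 1 – February 28, 2011: 2 months at 1.8% → £6,018,000 × 1.8% × 2/12 = £18,054.0000
March 1 – April 30, 2011: 2 months at 1.45% → £6,018,000 × 1.45% × 2/12 = £14,543.5000
May 1 – December 31, 2011: 8 months at 1.1% → £6,018,000 × 1.1% × 8/12 = £44,132.0000
Total = £76,729.5000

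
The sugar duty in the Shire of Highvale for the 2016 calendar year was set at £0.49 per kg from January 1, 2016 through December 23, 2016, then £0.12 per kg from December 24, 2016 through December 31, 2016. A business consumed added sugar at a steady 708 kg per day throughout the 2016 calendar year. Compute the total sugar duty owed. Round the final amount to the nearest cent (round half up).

£124,877.04

January 1 – December 23, 2016: 358 days × 708 kg/day = 253,464 kg at £0.49/kg → £124,197.36
December 24 – December 31, 2016: 8 days × 708 kg/day = 5,664 kg at £0.12/kg → £679.68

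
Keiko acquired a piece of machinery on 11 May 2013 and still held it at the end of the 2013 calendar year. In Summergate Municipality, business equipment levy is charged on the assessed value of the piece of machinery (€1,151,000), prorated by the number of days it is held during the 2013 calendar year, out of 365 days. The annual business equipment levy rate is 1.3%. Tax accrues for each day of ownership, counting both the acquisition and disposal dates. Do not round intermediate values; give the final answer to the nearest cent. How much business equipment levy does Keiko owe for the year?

Days held (11 May – 31 December 2013): 235 out of 365
Tax = €1,151,000 × 1.3% × 235/365 = €9,633.7123

€9,633.71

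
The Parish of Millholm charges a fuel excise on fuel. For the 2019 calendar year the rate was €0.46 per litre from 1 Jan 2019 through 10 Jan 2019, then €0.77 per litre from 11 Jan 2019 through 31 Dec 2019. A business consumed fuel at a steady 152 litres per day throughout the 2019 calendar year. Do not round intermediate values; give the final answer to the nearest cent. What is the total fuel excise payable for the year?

1 Jan – 10 Jan 2019: 10 days × 152 litres/day = 1,520 litres at €0.46/litre → €699.20
11 Jan – 31 Dec 2019: 355 days × 152 litres/day = 53,960 litres at €0.77/litre → €41549.20

€42248.40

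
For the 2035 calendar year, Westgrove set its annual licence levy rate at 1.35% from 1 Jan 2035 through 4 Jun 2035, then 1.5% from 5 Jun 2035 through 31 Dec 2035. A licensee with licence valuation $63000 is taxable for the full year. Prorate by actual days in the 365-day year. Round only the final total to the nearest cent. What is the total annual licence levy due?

$904.87

1 Jan – 4 Jun 2035: 155 days at 1.35% → $63000 × 1.35% × 155/365 = $361.1712
5 Jun – 31 Dec 2035: 210 days at 1.5% → $63000 × 1.5% × 210/365 = $543.6986
Total = $904.8699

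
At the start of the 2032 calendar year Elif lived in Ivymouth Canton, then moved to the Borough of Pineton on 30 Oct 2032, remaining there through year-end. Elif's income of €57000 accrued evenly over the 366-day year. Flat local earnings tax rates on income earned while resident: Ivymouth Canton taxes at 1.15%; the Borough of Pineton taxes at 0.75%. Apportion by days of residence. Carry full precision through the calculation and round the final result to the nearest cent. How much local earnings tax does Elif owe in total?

€616.25

Ivymouth Canton, 1 Jan – 29 Oct 2032: 303 days → €57000 × 1.15% × 303/366 = €542.6680
The Borough of Pineton, 30 Oct – 31 Dec 2032: 63 days → €57000 × 0.75% × 63/366 = €73.5861
Total = €616.2541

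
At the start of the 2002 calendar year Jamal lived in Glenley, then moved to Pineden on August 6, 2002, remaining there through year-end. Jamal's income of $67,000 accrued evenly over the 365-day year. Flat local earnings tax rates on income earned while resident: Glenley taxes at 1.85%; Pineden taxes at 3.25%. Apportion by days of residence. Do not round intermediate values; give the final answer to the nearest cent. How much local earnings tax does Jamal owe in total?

$1,619.84

Glenley, January 1 – August 5, 2002: 217 days → $67,000 × 1.85% × 217/365 = $736.9082
Pineden, August 6 – December 31, 2002: 148 days → $67,000 × 3.25% × 148/365 = $882.9315
Total = $1,619.8397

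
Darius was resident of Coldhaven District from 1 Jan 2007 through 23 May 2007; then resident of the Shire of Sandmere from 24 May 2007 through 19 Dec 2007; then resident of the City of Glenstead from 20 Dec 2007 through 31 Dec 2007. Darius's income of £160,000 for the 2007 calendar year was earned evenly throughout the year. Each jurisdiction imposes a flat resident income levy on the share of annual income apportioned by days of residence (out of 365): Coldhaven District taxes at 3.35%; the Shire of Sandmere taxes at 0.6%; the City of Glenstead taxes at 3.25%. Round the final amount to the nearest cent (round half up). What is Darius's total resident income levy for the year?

£2,823.23

Coldhaven District, 1 Jan – 23 May 2007: 143 days → £160,000 × 3.35% × 143/365 = £2,099.9452
The Shire of Sandmere, 24 May – 19 Dec 2007: 210 days → £160,000 × 0.6% × 210/365 = £552.3288
The City of Glenstead, 20 Dec – 31 Dec 2007: 12 days → £160,000 × 3.25% × 12/365 = £170.9589
Total = £2,823.2329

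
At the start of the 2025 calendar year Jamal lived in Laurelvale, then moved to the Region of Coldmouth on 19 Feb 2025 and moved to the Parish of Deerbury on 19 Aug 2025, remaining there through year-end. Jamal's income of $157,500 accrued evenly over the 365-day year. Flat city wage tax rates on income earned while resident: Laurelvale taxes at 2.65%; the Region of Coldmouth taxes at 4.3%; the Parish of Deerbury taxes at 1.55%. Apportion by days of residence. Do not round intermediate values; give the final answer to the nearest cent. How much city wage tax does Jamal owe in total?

$4,821.66

Laurelvale, 1 Jan – 18 Feb 2025: 49 days → $157,500 × 2.65% × 49/365 = $560.3116
The Region of Coldmouth, 19 Feb – 18 Aug 2025: 181 days → $157,500 × 4.3% × 181/365 = $3,358.4178
The Parish of Deerbury, 19 Aug – 31 Dec 2025: 135 days → $157,500 × 1.55% × 135/365 = $902.9281
Total = $4,821.6575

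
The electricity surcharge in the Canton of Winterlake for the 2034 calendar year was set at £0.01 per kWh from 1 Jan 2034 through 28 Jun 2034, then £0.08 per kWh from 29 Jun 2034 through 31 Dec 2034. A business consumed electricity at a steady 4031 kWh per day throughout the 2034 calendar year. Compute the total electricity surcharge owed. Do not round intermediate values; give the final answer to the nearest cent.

£67,196.77

1 Jan – 28 Jun 2034: 179 days × 4031 kWh/day = 721,549 kWh at £0.01/kWh → £7,215.49
29 Jun – 31 Dec 2034: 186 days × 4031 kWh/day = 749,766 kWh at £0.08/kWh → £59,981.28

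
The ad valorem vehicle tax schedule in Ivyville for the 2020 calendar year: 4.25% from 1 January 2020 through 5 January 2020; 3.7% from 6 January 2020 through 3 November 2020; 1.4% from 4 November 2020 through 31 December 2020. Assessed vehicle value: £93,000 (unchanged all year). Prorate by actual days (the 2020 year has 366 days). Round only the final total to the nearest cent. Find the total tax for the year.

1 January – 5 January 2020: 5 days at 4.25% → £93,000 × 4.25% × 5/366 = £53.9959
6 January – 3 November 2020: 303 days at 3.7% → £93,000 × 3.7% × 303/366 = £2,848.6967
4 November – 31 December 2020: 58 days at 1.4% → £93,000 × 1.4% × 58/366 = £206.3279
Total = £3,109.0205

£3,109.02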